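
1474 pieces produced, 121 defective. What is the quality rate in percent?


Formula: Quality Rate = Good Pieces / Total Pieces * 100
Good pieces = 1474 - 121 = 1353
QR = 1353 / 1474 * 100 = 91.8%

91.8%


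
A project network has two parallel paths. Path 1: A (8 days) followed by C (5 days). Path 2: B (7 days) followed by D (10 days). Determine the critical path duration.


Path 1 = 8 + 5 = 13 days
Path 2 = 7 + 10 = 17 days
Duration = max(13, 17) = 17 days

17 days


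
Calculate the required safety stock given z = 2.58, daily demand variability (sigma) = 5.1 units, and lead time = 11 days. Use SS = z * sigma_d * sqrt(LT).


Formula: SS = z * sigma_d * sqrt(LT)
sqrt(LT) = sqrt(11) = 3.3166
SS = 2.58 * 5.1 * 3.3166
SS = 43.6 units

43.6 units


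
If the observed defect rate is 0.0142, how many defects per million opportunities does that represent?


DPMO = defect_rate * 1000000 = 0.0142 * 1000000

14200


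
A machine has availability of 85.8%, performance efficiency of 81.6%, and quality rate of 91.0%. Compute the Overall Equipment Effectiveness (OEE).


Formula: OEE = Availability * Performance * Quality / 10000
A * P = 85.8% * 81.6% / 100 = 70.01%
OEE = 70.01% * 91.0% / 100 = 63.7%

63.7%


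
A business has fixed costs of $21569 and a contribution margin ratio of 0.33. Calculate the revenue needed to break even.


Formula: BER = Fixed Costs / Contribution Margin Ratio
BER = $21569 / 0.33
BER = $65360.61 (to the nearest cent)

$65360.61


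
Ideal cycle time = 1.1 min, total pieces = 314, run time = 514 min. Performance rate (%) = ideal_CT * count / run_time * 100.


Formula: Performance = (Ideal CT * Total Count) / Run Time * 100
Ideal output time = 1.1 * 314 = 345.4 min
Performance = 345.4 / 514 * 100 = 67.2%

67.2%


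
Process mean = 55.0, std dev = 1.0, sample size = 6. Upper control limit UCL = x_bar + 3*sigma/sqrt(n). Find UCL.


UCL = 55.0 + 3 * 1.0 / sqrt(6)

56.22


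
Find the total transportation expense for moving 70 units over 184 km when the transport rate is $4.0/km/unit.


TC = dist * cost * units = 184 * 4.0 * 70 = $51520.00

$51520.00


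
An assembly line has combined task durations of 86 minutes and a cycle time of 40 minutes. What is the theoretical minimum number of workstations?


Formula: N_min = ceil(Sum of Task Times / Cycle Time)
N_min = ceil(86 min / 40 min) = ceil(2.15)
N_min = 3 stations

3


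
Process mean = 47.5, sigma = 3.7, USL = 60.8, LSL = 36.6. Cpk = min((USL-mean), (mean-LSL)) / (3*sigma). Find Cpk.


Cpu = (60.8 - 47.5) / (3 * 3.7) = 1.2
Cpl = (47.5 - 36.6) / (3 * 3.7) = 0.98
Cpk = min(1.2, 0.98) = 0.98

0.98


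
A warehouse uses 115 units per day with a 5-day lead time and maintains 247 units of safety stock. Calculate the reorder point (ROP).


Formula: ROP = (Daily Demand * Lead Time) + Safety Stock
Demand during lead time = 115 * 5 = 575 units
ROP = 575 + 247 = 822 units

822 units


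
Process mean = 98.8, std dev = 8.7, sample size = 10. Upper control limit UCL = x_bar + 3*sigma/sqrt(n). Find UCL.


UCL = 98.8 + 3 * 8.7 / sqrt(10)

107.05


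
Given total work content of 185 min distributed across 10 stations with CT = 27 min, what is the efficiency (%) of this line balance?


Formula: Efficiency = Sum of Task Times / (N_stations * CT) * 100
Total station capacity = 10 stations * 27 min = 270 min
Efficiency = 185 / 270 * 100 = 68.5%

68.5%


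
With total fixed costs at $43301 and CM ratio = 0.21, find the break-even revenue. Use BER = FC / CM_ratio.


Formula: BER = Fixed Costs / Contribution Margin Ratio
BER = $43301 / 0.21
BER = $206195.24 (to the nearest cent)

$206195.24


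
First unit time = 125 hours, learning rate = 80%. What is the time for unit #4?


Formula: T_n = T_1 * (learning_rate)^(log2(n)) where learning_rate = rate/100
Doublings = log2(4) = 2
T_n = 125 * 0.8^2
T_n = 125 * 0.64 = 80.0 hours

80.0 hours


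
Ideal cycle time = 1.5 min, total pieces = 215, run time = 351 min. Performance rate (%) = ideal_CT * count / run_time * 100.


Formula: Performance = (Ideal CT * Total Count) / Run Time * 100
Ideal output time = 1.5 * 215 = 322.5 min
Performance = 322.5 / 351 * 100 = 91.9%

91.9%


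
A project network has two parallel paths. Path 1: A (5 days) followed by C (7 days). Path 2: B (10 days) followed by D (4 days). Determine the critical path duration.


Path 1 = 5 + 7 = 12 days
Path 2 = 10 + 4 = 14 days
Duration = max(12, 14) = 14 days

14 days


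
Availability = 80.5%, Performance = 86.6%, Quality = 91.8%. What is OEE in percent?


Formula: OEE = Availability * Performance * Quality / 10000
A * P = 80.5% * 86.6% / 100 = 69.71%
OEE = 69.71% * 91.8% / 100 = 64.0%

64.0%


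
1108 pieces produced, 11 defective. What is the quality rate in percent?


Formula: Quality Rate = Good Pieces / Total Pieces * 100
Good pieces = 1108 - 11 = 1097
QR = 1097 / 1108 * 100 = 99.0%

99.0%


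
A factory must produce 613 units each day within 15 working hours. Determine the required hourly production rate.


Formula: Production Rate = Daily Demand / Available Hours
Rate = 613 units/day / 15 hours/day
Rate = 40.9 units/hour

40.9 units/hour


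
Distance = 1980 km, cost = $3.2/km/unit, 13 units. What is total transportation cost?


TC = dist * cost * units = 1980 * 3.2 * 13 = $82368.00

$82368.00


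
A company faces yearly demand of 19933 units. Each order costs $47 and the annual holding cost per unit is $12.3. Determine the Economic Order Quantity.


Formula: EOQ = sqrt(2 * D * S / H)
Numerator: 2 * 19933 * 47 = 1873702
2DS/H = 1873702 / 12.3 = 152333.5
EOQ = sqrt(152333.5) = 390.3 units

390.3 units


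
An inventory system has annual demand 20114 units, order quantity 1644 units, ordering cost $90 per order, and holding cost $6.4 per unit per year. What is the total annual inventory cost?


TC = 20114/1644 * 90 + 1644/2 * 6.4

$6361.93


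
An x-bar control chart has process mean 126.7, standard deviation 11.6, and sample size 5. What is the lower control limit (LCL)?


LCL = 126.7 - 3 * 11.6 / sqrt(5)

111.14


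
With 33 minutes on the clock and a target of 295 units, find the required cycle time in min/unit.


Formula: CT = Available Time / Number of Units
CT = 33 min / 295 units
CT = 0.11 min/unit

0.11 min/unit


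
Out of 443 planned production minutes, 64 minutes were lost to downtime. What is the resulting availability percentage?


Formula: Availability = (Planned Time - Downtime) / Planned Time * 100
Uptime = 443 - 64 = 379 min
Availability = 379 / 443 * 100 = 85.6%

85.6%


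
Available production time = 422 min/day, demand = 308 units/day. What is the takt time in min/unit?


Formula: Takt Time = Available Production Time / Customer Demand
Takt = 422 min/day / 308 units/day
Takt = 1.37 min/unit

1.37 min/unit


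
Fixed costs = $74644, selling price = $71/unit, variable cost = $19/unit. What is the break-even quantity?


Formula: BEQ = Fixed Costs / (Price - Variable Cost)
Contribution margin = $71 - $19 = $52/unit
BEQ = ceil($74644 / $52/unit) = ceil(1435.46) = 1436 units

1436 units


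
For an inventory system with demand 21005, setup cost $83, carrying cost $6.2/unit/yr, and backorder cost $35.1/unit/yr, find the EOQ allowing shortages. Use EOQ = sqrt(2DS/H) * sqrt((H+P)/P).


Formula: EOQ* = sqrt(2DS/H) * sqrt((H+P)/P)
Base EOQ = sqrt(2*21005*83/6.2) = 749.93 units
Correction = sqrt((6.2+35.1)/35.1) = 1.08473
EOQ* = 749.93 * 1.08473 = 813.5 units

813.5 units


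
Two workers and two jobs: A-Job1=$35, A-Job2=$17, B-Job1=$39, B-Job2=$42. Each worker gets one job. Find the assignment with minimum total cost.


Option 1: A->1 + B->2 = $35 + $42 = $77
Option 2: A->2 + B->1 = $17 + $39 = $56
Min cost = min($77, $56) = $56

$56


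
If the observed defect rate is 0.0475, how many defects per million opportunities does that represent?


DPMO = defect_rate * 1000000 = 0.0475 * 1000000

47500


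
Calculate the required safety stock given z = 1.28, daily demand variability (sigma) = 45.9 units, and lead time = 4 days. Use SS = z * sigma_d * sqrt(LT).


Formula: SS = z * sigma_d * sqrt(LT)
sqrt(LT) = sqrt(4) = 2.0
SS = 1.28 * 45.9 * 2.0
SS = 117.5 units

117.5 units


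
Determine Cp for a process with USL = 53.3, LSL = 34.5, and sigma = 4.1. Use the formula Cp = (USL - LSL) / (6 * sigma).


Cp = (53.3 - 34.5) / (6 * 4.1)

0.76


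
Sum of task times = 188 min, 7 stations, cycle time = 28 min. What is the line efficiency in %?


Formula: Efficiency = Sum of Task Times / (N_stations * CT) * 100
Total station capacity = 7 stations * 28 min = 196 min
Efficiency = 188 / 196 * 100 = 95.9%

95.9%


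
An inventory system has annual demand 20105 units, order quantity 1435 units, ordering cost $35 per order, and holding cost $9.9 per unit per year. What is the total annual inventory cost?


TC = 20105/1435 * 35 + 1435/2 * 9.9

$7593.62


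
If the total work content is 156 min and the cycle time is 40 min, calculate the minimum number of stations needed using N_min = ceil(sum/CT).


Formula: N_min = ceil(Sum of Task Times / Cycle Time)
N_min = ceil(156 min / 40 min) = ceil(3.9)
N_min = 4 stations

4


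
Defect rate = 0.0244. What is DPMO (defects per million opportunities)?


DPMO = defect_rate * 1000000 = 0.0244 * 1000000

24400


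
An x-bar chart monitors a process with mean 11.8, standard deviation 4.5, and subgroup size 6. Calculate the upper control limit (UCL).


UCL = 11.8 + 3 * 4.5 / sqrt(6)

17.31


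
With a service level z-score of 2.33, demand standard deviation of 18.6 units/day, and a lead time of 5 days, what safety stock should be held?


Formula: SS = z * sigma_d * sqrt(LT)
sqrt(LT) = sqrt(5) = 2.2361
SS = 2.33 * 18.6 * 2.2361
SS = 96.9 units

96.9 units


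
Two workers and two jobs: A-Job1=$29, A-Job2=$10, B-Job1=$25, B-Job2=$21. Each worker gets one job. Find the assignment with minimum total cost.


Option 1: A->1 + B->2 = $29 + $21 = $50
Option 2: A->2 + B->1 = $10 + $25 = $35
Min cost = min($50, $35) = $35

$35


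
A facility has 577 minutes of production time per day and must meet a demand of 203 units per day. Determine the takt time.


Formula: Takt Time = Available Production Time / Customer Demand
Takt = 577 min/day / 203 units/day
Takt = 2.84 min/unit

2.84 min/unit


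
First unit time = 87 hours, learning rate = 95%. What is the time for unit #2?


Formula: T_n = T_1 * (learning_rate)^(log2(n)) where learning_rate = rate/100
Doublings = log2(2) = 1
T_n = 87 * 0.95^1
T_n = 87 * 0.95 = 82.7 hours

82.7 hours


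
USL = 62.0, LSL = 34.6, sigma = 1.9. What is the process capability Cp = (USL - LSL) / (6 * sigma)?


Cp = (62.0 - 34.6) / (6 * 1.9)

2.4


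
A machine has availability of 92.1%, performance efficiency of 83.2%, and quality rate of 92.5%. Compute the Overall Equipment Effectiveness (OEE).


Formula: OEE = Availability * Performance * Quality / 10000
A * P = 92.1% * 83.2% / 100 = 76.63%
OEE = 76.63% * 92.5% / 100 = 70.9%

70.9%


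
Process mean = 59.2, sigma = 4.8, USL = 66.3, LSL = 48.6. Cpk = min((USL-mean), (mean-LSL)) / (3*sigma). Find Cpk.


Cpu = (66.3 - 59.2) / (3 * 4.8) = 0.49
Cpl = (59.2 - 48.6) / (3 * 4.8) = 0.74
Cpk = min(0.49, 0.74) = 0.49

0.49


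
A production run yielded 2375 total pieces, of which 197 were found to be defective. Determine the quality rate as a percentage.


Formula: Quality Rate = Good Pieces / Total Pieces * 100
Good pieces = 2375 - 197 = 2178
QR = 2178 / 2375 * 100 = 91.7%

91.7%


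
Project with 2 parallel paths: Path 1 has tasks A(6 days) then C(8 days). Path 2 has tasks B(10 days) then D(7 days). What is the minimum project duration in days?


Path 1 = 6 + 8 = 14 days
Path 2 = 10 + 7 = 17 days
Duration = max(14, 17) = 17 days

17 days


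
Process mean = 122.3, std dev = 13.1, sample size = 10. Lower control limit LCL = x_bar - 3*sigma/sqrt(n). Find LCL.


LCL = 122.3 - 3 * 13.1 / sqrt(10)

109.87


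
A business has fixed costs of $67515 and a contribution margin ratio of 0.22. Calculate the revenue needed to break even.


Formula: BER = Fixed Costs / Contribution Margin Ratio
BER = $67515 / 0.22
BER = $306886.36 (to the nearest cent)

$306886.36


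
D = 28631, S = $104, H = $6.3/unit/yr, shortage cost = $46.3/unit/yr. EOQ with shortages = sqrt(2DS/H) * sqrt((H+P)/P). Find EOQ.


Formula: EOQ* = sqrt(2DS/H) * sqrt((H+P)/P)
Base EOQ = sqrt(2*28631*104/6.3) = 972.25 units
Correction = sqrt((6.3+46.3)/46.3) = 1.06587
EOQ* = 972.25 * 1.06587 = 1036.3 units

1036.3 units


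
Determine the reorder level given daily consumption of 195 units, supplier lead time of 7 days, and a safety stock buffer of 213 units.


Formula: ROP = (Daily Demand * Lead Time) + Safety Stock
Demand during lead time = 195 * 7 = 1365 units
ROP = 1365 + 213 = 1578 units

1578 units


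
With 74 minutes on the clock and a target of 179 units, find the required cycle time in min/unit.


Formula: CT = Available Time / Number of Units
CT = 74 min / 179 units
CT = 0.41 min/unit

0.41 min/unit


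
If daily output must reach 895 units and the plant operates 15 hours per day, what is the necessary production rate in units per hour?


Formula: Production Rate = Daily Demand / Available Hours
Rate = 895 units/day / 15 hours/day
Rate = 59.7 units/hour

59.7 units/hour


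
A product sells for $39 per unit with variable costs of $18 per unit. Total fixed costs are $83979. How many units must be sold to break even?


Formula: BEQ = Fixed Costs / (Price - Variable Cost)
Contribution margin = $39 - $18 = $21/unit
BEQ = ceil($83979 / $21/unit) = ceil(3999.0) = 3999 units

3999 units


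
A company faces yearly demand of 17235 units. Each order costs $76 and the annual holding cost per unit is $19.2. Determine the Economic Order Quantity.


Formula: EOQ = sqrt(2 * D * S / H)
Numerator: 2 * 17235 * 76 = 2619720
2DS/H = 2619720 / 19.2 = 136443.8
EOQ = sqrt(136443.8) = 369.4 units

369.4 units


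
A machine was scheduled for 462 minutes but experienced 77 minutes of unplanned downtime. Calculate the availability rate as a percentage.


Formula: Availability = (Planned Time - Downtime) / Planned Time * 100
Uptime = 462 - 77 = 385 min
Availability = 385 / 462 * 100 = 83.3%

83.3%


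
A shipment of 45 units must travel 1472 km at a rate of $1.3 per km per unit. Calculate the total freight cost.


TC = dist * cost * units = 1472 * 1.3 * 45 = $86112.00

$86112.00


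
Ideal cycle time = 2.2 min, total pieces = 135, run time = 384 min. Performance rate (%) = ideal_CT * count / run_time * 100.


Formula: Performance = (Ideal CT * Total Count) / Run Time * 100
Ideal output time = 2.2 * 135 = 297.0 min
Performance = 297.0 / 384 * 100 = 77.3%

77.3%


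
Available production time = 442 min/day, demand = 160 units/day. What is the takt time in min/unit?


Formula: Takt Time = Available Production Time / Customer Demand
Takt = 442 min/day / 160 units/day
Takt = 2.76 min/unit

2.76 min/unit


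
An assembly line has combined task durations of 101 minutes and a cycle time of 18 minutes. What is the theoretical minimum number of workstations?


Formula: N_min = ceil(Sum of Task Times / Cycle Time)
N_min = ceil(101 min / 18 min) = ceil(5.6111)
N_min = 6 stations

6


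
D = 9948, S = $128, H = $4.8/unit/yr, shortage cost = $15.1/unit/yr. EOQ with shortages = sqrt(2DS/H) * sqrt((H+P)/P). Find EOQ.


Formula: EOQ* = sqrt(2DS/H) * sqrt((H+P)/P)
Base EOQ = sqrt(2*9948*128/4.8) = 728.4 units
Correction = sqrt((4.8+15.1)/15.1) = 1.14799
EOQ* = 728.4 * 1.14799 = 836.2 units

836.2 units


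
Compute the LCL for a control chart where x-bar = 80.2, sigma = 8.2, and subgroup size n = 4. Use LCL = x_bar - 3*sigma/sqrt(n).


LCL = 80.2 - 3 * 8.2 / sqrt(4)

67.9


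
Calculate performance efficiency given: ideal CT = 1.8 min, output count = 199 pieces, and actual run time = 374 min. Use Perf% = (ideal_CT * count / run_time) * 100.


Formula: Performance = (Ideal CT * Total Count) / Run Time * 100
Ideal output time = 1.8 * 199 = 358.2 min
Performance = 358.2 / 374 * 100 = 95.8%

95.8%


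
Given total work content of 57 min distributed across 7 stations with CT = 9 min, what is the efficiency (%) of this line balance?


Formula: Efficiency = Sum of Task Times / (N_stations * CT) * 100
Total station capacity = 7 stations * 9 min = 63 min
Efficiency = 57 / 63 * 100 = 90.5%

90.5%


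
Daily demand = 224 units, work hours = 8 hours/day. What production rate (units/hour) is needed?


Formula: Production Rate = Daily Demand / Available Hours
Rate = 224 units/day / 8 hours/day
Rate = 28.0 units/hour

28.0 units/hour


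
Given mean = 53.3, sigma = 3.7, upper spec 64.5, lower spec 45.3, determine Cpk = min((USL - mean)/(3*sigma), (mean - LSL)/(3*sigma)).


Cpu = (64.5 - 53.3) / (3 * 3.7) = 1.01
Cpl = (53.3 - 45.3) / (3 * 3.7) = 0.72
Cpk = min(1.01, 0.72) = 0.72

0.72


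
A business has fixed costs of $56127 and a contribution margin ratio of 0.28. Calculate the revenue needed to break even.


Formula: BER = Fixed Costs / Contribution Margin Ratio
BER = $56127 / 0.28
BER = $200453.57 (to the nearest cent)

$200453.57


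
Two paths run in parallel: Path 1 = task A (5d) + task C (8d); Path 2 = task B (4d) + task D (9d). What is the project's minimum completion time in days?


Path 1 = 5 + 8 = 13 days
Path 2 = 4 + 9 = 13 days
Duration = max(13, 13) = 13 days

13 days


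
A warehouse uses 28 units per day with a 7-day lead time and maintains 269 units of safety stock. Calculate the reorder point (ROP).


Formula: ROP = (Daily Demand * Lead Time) + Safety Stock
Demand during lead time = 28 * 7 = 196 units
ROP = 196 + 269 = 465 units

465 units


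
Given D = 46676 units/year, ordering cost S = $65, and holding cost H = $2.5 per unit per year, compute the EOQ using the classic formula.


Formula: EOQ = sqrt(2 * D * S / H)
Numerator: 2 * 46676 * 65 = 6067880
2DS/H = 6067880 / 2.5 = 2427152.0
EOQ = sqrt(2427152.0) = 1557.9 units

1557.9 units


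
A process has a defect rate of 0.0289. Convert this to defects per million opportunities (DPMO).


DPMO = defect_rate * 1000000 = 0.0289 * 1000000

28900


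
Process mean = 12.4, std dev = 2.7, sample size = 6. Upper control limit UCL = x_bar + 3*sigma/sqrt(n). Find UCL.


UCL = 12.4 + 3 * 2.7 / sqrt(6)

15.71


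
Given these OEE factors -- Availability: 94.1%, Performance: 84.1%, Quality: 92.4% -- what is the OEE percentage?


Formula: OEE = Availability * Performance * Quality / 10000
A * P = 94.1% * 84.1% / 100 = 79.14%
OEE = 79.14% * 92.4% / 100 = 73.1%

73.1%


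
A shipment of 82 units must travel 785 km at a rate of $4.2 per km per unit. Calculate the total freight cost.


TC = dist * cost * units = 785 * 4.2 * 82 = $270354.00

$270354.00


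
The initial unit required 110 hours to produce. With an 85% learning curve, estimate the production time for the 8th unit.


Formula: T_n = T_1 * (learning_rate)^(log2(n)) where learning_rate = rate/100
Doublings = log2(8) = 3
T_n = 110 * 0.85^3
T_n = 110 * 0.6141 = 67.6 hours

67.6 hours


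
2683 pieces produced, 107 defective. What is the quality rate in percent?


Formula: Quality Rate = Good Pieces / Total Pieces * 100
Good pieces = 2683 - 107 = 2576
QR = 2576 / 2683 * 100 = 96.0%

96.0%


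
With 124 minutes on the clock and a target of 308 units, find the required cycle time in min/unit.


Formula: CT = Available Time / Number of Units
CT = 124 min / 308 units
CT = 0.4 min/unit

0.4 min/unit


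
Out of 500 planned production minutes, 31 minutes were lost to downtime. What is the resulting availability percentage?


Formula: Availability = (Planned Time - Downtime) / Planned Time * 100
Uptime = 500 - 31 = 469 min
Availability = 469 / 500 * 100 = 93.8%

93.8%


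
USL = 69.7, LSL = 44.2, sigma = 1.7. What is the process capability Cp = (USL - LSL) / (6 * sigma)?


Cp = (69.7 - 44.2) / (6 * 1.7)

2.5


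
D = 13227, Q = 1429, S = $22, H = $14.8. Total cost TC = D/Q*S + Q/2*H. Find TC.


TC = 13227/1429 * 22 + 1429/2 * 14.8

$10778.23


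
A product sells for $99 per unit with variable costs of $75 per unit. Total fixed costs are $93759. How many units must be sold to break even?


Formula: BEQ = Fixed Costs / (Price - Variable Cost)
Contribution margin = $99 - $75 = $24/unit
BEQ = ceil($93759 / $24/unit) = ceil(3906.62) = 3907 units

3907 units


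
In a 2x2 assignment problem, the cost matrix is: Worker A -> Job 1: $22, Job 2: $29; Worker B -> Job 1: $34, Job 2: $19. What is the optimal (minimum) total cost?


Option 1: A->1 + B->2 = $22 + $19 = $41
Option 2: A->2 + B->1 = $29 + $34 = $63
Min cost = min($41, $63) = $41

$41


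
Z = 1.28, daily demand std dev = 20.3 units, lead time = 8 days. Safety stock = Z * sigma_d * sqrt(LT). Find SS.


Formula: SS = z * sigma_d * sqrt(LT)
sqrt(LT) = sqrt(8) = 2.8284
SS = 1.28 * 20.3 * 2.8284
SS = 73.5 units

73.5 units


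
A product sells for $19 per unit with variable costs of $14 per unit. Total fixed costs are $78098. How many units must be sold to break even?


Formula: BEQ = Fixed Costs / (Price - Variable Cost)
Contribution margin = $19 - $14 = $5/unit
BEQ = ceil($78098 / $5/unit) = ceil(15619.6) = 15620 units

15620 units


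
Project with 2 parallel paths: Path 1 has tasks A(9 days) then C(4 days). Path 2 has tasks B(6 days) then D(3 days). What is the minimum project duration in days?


Path 1 = 9 + 4 = 13 days
Path 2 = 6 + 3 = 9 days
Duration = max(13, 9) = 13 days

13 days


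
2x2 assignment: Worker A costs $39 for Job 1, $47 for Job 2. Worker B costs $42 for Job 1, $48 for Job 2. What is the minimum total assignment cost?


Option 1: A->1 + B->2 = $39 + $48 = $87
Option 2: A->2 + B->1 = $47 + $42 = $89
Min cost = min($87, $89) = $87

$87


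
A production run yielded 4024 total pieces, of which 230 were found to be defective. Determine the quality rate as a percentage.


Formula: Quality Rate = Good Pieces / Total Pieces * 100
Good pieces = 4024 - 230 = 3794
QR = 3794 / 4024 * 100 = 94.3%

94.3%


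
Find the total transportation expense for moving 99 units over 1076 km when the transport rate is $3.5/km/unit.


TC = dist * cost * units = 1076 * 3.5 * 99 = $372834.00

$372834.00


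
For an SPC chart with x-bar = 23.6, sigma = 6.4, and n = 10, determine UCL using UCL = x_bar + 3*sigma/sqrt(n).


UCL = 23.6 + 3 * 6.4 / sqrt(10)

29.67


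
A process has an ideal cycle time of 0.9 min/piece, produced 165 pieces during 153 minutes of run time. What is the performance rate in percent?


Formula: Performance = (Ideal CT * Total Count) / Run Time * 100
Ideal output time = 0.9 * 165 = 148.5 min
Performance = 148.5 / 153 * 100 = 97.1%

97.1%


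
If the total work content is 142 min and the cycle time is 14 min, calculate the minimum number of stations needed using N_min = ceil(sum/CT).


Formula: N_min = ceil(Sum of Task Times / Cycle Time)
N_min = ceil(142 min / 14 min) = ceil(10.1429)
N_min = 11 stations

11


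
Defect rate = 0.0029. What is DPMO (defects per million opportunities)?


DPMO = defect_rate * 1000000 = 0.0029 * 1000000

2900


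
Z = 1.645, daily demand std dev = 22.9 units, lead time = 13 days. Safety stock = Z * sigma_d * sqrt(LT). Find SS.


Formula: SS = z * sigma_d * sqrt(LT)
sqrt(LT) = sqrt(13) = 3.6056
SS = 1.645 * 22.9 * 3.6056
SS = 135.8 units

135.8 units


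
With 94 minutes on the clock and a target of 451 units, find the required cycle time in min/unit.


Formula: CT = Available Time / Number of Units
CT = 94 min / 451 units
CT = 0.21 min/unit

0.21 min/unit


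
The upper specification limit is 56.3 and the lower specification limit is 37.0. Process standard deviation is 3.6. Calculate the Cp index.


Cp = (56.3 - 37.0) / (6 * 3.6)

0.89


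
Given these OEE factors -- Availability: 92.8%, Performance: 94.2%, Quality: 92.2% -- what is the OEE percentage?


Formula: OEE = Availability * Performance * Quality / 10000
A * P = 92.8% * 94.2% / 100 = 87.42%
OEE = 87.42% * 92.2% / 100 = 80.6%

80.6%


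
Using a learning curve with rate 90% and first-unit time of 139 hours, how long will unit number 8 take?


Formula: T_n = T_1 * (learning_rate)^(log2(n)) where learning_rate = rate/100
Doublings = log2(8) = 3
T_n = 139 * 0.9^3
T_n = 139 * 0.729 = 101.3 hours

101.3 hours


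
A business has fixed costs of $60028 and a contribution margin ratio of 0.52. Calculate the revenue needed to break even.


Formula: BER = Fixed Costs / Contribution Margin Ratio
BER = $60028 / 0.52
BER = $115438.46 (to the nearest cent)

$115438.46


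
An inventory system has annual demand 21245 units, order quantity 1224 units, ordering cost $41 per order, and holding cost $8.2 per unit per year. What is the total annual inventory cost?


TC = 21245/1224 * 41 + 1224/2 * 8.2

$5730.04


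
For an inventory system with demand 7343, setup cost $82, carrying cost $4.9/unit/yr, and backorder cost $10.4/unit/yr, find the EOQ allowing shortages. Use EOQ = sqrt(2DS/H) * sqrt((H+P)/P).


Formula: EOQ* = sqrt(2DS/H) * sqrt((H+P)/P)
Base EOQ = sqrt(2*7343*82/4.9) = 495.75 units
Correction = sqrt((4.9+10.4)/10.4) = 1.21291
EOQ* = 495.75 * 1.21291 = 601.3 units

601.3 units


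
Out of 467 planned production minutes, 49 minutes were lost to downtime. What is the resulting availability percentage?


Formula: Availability = (Planned Time - Downtime) / Planned Time * 100
Uptime = 467 - 49 = 418 min
Availability = 418 / 467 * 100 = 89.5%

89.5%


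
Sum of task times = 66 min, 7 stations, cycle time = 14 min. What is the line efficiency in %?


Formula: Efficiency = Sum of Task Times / (N_stations * CT) * 100
Total station capacity = 7 stations * 14 min = 98 min
Efficiency = 66 / 98 * 100 = 67.3%

67.3%


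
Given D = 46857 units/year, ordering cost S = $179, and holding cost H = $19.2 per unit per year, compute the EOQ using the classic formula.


Formula: EOQ = sqrt(2 * D * S / H)
Numerator: 2 * 46857 * 179 = 16774806
2DS/H = 16774806 / 19.2 = 873687.8
EOQ = sqrt(873687.8) = 934.7 units

934.7 units


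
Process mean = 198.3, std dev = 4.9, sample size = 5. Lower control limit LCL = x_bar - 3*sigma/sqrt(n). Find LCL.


LCL = 198.3 - 3 * 4.9 / sqrt(5)

191.73


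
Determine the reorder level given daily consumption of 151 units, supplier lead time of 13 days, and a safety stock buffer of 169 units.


Formula: ROP = (Daily Demand * Lead Time) + Safety Stock
Demand during lead time = 151 * 13 = 1963 units
ROP = 1963 + 169 = 2132 units

2132 units


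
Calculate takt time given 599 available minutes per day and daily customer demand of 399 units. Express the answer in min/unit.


Formula: Takt Time = Available Production Time / Customer Demand
Takt = 599 min/day / 399 units/day
Takt = 1.5 min/unit

1.5 min/unit


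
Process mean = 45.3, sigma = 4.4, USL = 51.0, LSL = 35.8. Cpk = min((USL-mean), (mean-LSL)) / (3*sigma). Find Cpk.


Cpu = (51.0 - 45.3) / (3 * 4.4) = 0.43
Cpl = (45.3 - 35.8) / (3 * 4.4) = 0.72
Cpk = min(0.43, 0.72) = 0.43

0.43


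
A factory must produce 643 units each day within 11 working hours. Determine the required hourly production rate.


Formula: Production Rate = Daily Demand / Available Hours
Rate = 643 units/day / 11 hours/day
Rate = 58.5 units/hour

58.5 units/hour


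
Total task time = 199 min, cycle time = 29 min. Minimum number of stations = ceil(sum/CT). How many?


Formula: N_min = ceil(Sum of Task Times / Cycle Time)
N_min = ceil(199 min / 29 min) = ceil(6.8621)
N_min = 7 stations

7


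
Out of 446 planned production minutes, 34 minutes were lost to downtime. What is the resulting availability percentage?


Formula: Availability = (Planned Time - Downtime) / Planned Time * 100
Uptime = 446 - 34 = 412 min
Availability = 412 / 446 * 100 = 92.4%

92.4%


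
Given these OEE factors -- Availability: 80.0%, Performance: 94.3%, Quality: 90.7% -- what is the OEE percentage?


Formula: OEE = Availability * Performance * Quality / 10000
A * P = 80.0% * 94.3% / 100 = 75.44%
OEE = 75.44% * 90.7% / 100 = 68.4%

68.4%


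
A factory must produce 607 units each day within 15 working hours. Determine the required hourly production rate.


Formula: Production Rate = Daily Demand / Available Hours
Rate = 607 units/day / 15 hours/day
Rate = 40.5 units/hour

40.5 units/hour


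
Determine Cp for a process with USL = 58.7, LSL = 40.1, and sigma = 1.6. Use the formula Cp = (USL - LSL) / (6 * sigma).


Cp = (58.7 - 40.1) / (6 * 1.6)

1.94


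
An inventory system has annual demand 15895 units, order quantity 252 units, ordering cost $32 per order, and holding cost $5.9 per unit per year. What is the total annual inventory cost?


TC = 15895/252 * 32 + 252/2 * 5.9

$2761.81


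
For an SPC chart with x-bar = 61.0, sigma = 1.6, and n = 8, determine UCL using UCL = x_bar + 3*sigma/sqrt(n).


UCL = 61.0 + 3 * 1.6 / sqrt(8)

62.7


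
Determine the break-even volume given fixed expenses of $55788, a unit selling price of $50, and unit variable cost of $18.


Formula: BEQ = Fixed Costs / (Price - Variable Cost)
Contribution margin = $50 - $18 = $32/unit
BEQ = ceil($55788 / $32/unit) = ceil(1743.38) = 1744 units

1744 units


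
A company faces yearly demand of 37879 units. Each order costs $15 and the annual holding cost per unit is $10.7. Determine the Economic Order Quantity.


Formula: EOQ = sqrt(2 * D * S / H)
Numerator: 2 * 37879 * 15 = 1136370
2DS/H = 1136370 / 10.7 = 106202.8
EOQ = sqrt(106202.8) = 325.9 units

325.9 units


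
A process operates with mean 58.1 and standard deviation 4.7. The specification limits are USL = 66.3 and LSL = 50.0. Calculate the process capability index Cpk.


Cpu = (66.3 - 58.1) / (3 * 4.7) = 0.58
Cpl = (58.1 - 50.0) / (3 * 4.7) = 0.57
Cpk = min(0.58, 0.57) = 0.57

0.57


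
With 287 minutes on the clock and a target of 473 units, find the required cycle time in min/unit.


Formula: CT = Available Time / Number of Units
CT = 287 min / 473 units
CT = 0.61 min/unit

0.61 min/unit


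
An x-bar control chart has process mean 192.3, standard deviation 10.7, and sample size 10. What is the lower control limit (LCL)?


LCL = 192.3 - 3 * 10.7 / sqrt(10)

182.15


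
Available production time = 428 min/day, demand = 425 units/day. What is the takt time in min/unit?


Formula: Takt Time = Available Production Time / Customer Demand
Takt = 428 min/day / 425 units/day
Takt = 1.01 min/unit

1.01 min/unit


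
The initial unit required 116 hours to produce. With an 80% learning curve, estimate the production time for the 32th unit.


Formula: T_n = T_1 * (learning_rate)^(log2(n)) where learning_rate = rate/100
Doublings = log2(32) = 5
T_n = 116 * 0.8^5
T_n = 116 * 0.3277 = 38.0 hours

38.0 hours


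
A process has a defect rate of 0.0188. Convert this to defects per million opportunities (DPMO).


DPMO = defect_rate * 1000000 = 0.0188 * 1000000

18800


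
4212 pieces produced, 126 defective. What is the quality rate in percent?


Formula: Quality Rate = Good Pieces / Total Pieces * 100
Good pieces = 4212 - 126 = 4086
QR = 4086 / 4212 * 100 = 97.0%

97.0%


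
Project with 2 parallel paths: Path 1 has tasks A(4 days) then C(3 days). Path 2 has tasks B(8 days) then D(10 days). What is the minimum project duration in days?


Path 1 = 4 + 3 = 7 days
Path 2 = 8 + 10 = 18 days
Duration = max(7, 18) = 18 days

18 days


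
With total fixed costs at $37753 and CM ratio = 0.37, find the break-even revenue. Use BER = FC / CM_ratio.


Formula: BER = Fixed Costs / Contribution Margin Ratio
BER = $37753 / 0.37
BER = $102035.14 (to the nearest cent)

$102035.14


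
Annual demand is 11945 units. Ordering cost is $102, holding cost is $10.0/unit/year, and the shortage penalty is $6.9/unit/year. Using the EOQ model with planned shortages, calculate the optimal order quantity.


Formula: EOQ* = sqrt(2DS/H) * sqrt((H+P)/P)
Base EOQ = sqrt(2*11945*102/10.0) = 493.64 units
Correction = sqrt((10.0+6.9)/6.9) = 1.56502
EOQ* = 493.64 * 1.56502 = 772.6 units

772.6 units


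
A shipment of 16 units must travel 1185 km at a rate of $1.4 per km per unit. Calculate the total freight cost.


TC = dist * cost * units = 1185 * 1.4 * 16 = $26544.00

$26544.00


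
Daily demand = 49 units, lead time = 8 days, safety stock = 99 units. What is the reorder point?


Formula: ROP = (Daily Demand * Lead Time) + Safety Stock
Demand during lead time = 49 * 8 = 392 units
ROP = 392 + 99 = 491 units

491 units


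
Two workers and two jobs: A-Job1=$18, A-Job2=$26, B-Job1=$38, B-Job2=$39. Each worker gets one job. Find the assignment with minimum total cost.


Option 1: A->1 + B->2 = $18 + $39 = $57
Option 2: A->2 + B->1 = $26 + $38 = $64
Min cost = min($57, $64) = $57

$57


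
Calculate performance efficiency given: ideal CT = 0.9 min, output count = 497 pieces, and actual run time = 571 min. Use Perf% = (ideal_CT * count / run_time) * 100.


Formula: Performance = (Ideal CT * Total Count) / Run Time * 100
Ideal output time = 0.9 * 497 = 447.3 min
Performance = 447.3 / 571 * 100 = 78.3%

78.3%


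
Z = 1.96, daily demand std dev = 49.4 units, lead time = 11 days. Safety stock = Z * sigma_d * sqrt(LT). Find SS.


Formula: SS = z * sigma_d * sqrt(LT)
sqrt(LT) = sqrt(11) = 3.3166
SS = 1.96 * 49.4 * 3.3166
SS = 321.1 units

321.1 units


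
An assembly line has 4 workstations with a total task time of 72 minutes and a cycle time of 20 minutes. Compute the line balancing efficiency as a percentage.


Formula: Efficiency = Sum of Task Times / (N_stations * CT) * 100
Total station capacity = 4 stations * 20 min = 80 min
Efficiency = 72 / 80 * 100 = 90.0%

90.0%


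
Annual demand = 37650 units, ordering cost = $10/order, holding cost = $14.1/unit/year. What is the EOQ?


Formula: EOQ = sqrt(2 * D * S / H)
Numerator: 2 * 37650 * 10 = 753000
2DS/H = 753000 / 14.1 = 53404.3
EOQ = sqrt(53404.3) = 231.1 units

231.1 units


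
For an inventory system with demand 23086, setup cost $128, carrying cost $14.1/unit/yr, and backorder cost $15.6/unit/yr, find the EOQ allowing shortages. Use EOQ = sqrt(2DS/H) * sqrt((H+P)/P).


Formula: EOQ* = sqrt(2DS/H) * sqrt((H+P)/P)
Base EOQ = sqrt(2*23086*128/14.1) = 647.42 units
Correction = sqrt((14.1+15.6)/15.6) = 1.3798
EOQ* = 647.42 * 1.3798 = 893.3 units

893.3 units


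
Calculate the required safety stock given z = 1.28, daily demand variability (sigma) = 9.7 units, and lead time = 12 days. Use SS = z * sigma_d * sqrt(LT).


Formula: SS = z * sigma_d * sqrt(LT)
sqrt(LT) = sqrt(12) = 3.4641
SS = 1.28 * 9.7 * 3.4641
SS = 43.0 units

43.0 units


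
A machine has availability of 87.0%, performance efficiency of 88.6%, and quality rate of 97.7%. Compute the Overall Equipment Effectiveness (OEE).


Formula: OEE = Availability * Performance * Quality / 10000
A * P = 87.0% * 88.6% / 100 = 77.08%
OEE = 77.08% * 97.7% / 100 = 75.3%

75.3%


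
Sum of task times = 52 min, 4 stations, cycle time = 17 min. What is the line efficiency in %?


Formula: Efficiency = Sum of Task Times / (N_stations * CT) * 100
Total station capacity = 4 stations * 17 min = 68 min
Efficiency = 52 / 68 * 100 = 76.5%

76.5%


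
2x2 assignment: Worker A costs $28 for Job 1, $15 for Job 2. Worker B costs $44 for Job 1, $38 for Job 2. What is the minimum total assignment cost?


Option 1: A->1 + B->2 = $28 + $38 = $66
Option 2: A->2 + B->1 = $15 + $44 = $59
Min cost = min($66, $59) = $59

$59


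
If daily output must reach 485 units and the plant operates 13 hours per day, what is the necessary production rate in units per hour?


Formula: Production Rate = Daily Demand / Available Hours
Rate = 485 units/day / 13 hours/day
Rate = 37.3 units/hour

37.3 units/hour


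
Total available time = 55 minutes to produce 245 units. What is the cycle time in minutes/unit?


Formula: CT = Available Time / Number of Units
CT = 55 min / 245 units
CT = 0.22 min/unit

0.22 min/unit


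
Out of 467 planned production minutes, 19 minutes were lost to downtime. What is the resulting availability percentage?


Formula: Availability = (Planned Time - Downtime) / Planned Time * 100
Uptime = 467 - 19 = 448 min
Availability = 448 / 467 * 100 = 95.9%

95.9%


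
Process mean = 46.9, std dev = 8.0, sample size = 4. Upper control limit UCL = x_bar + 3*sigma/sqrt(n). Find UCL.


UCL = 46.9 + 3 * 8.0 / sqrt(4)

58.9


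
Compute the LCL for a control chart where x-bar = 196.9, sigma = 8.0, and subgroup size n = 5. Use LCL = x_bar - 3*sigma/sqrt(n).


LCL = 196.9 - 3 * 8.0 / sqrt(5)

186.17


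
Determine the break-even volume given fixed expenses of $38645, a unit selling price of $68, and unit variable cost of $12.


Formula: BEQ = Fixed Costs / (Price - Variable Cost)
Contribution margin = $68 - $12 = $56/unit
BEQ = ceil($38645 / $56/unit) = ceil(690.09) = 691 units

691 units


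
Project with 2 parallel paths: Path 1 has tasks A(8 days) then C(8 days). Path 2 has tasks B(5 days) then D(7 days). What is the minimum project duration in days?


Path 1 = 8 + 8 = 16 days
Path 2 = 5 + 7 = 12 days
Duration = max(16, 12) = 16 days

16 days


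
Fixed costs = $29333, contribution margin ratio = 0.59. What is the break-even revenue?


Formula: BER = Fixed Costs / Contribution Margin Ratio
BER = $29333 / 0.59
BER = $49716.95 (to the nearest cent)

$49716.95


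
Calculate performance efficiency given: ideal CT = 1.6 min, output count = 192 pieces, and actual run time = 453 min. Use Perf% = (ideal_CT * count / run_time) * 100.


Formula: Performance = (Ideal CT * Total Count) / Run Time * 100
Ideal output time = 1.6 * 192 = 307.2 min
Performance = 307.2 / 453 * 100 = 67.8%

67.8%


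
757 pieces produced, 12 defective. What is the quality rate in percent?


Formula: Quality Rate = Good Pieces / Total Pieces * 100
Good pieces = 757 - 12 = 745
QR = 745 / 757 * 100 = 98.4%

98.4%


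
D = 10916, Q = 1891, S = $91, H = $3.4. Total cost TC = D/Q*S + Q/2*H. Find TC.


TC = 10916/1891 * 91 + 1891/2 * 3.4

$3740.01


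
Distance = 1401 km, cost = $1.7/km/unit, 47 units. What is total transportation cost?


TC = dist * cost * units = 1401 * 1.7 * 47 = $111939.90

$111939.90


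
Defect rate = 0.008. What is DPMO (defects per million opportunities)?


DPMO = defect_rate * 1000000 = 0.008 * 1000000

8000


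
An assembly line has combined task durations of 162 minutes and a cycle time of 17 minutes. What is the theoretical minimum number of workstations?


Formula: N_min = ceil(Sum of Task Times / Cycle Time)
N_min = ceil(162 min / 17 min) = ceil(9.5294)
N_min = 10 stations

10


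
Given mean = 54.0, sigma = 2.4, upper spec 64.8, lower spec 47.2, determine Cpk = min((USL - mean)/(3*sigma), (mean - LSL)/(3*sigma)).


Cpu = (64.8 - 54.0) / (3 * 2.4) = 1.5
Cpl = (54.0 - 47.2) / (3 * 2.4) = 0.94
Cpk = min(1.5, 0.94) = 0.94

0.94


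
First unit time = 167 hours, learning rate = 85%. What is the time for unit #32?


Formula: T_n = T_1 * (learning_rate)^(log2(n)) where learning_rate = rate/100
Doublings = log2(32) = 5
T_n = 167 * 0.85^5
T_n = 167 * 0.4437 = 74.1 hours

74.1 hours


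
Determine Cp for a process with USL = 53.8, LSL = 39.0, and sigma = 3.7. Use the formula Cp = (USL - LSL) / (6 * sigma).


Cp = (53.8 - 39.0) / (6 * 3.7)

0.67


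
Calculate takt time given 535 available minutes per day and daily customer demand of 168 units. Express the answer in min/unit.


Formula: Takt Time = Available Production Time / Customer Demand
Takt = 535 min/day / 168 units/day
Takt = 3.18 min/unit

3.18 min/unit
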